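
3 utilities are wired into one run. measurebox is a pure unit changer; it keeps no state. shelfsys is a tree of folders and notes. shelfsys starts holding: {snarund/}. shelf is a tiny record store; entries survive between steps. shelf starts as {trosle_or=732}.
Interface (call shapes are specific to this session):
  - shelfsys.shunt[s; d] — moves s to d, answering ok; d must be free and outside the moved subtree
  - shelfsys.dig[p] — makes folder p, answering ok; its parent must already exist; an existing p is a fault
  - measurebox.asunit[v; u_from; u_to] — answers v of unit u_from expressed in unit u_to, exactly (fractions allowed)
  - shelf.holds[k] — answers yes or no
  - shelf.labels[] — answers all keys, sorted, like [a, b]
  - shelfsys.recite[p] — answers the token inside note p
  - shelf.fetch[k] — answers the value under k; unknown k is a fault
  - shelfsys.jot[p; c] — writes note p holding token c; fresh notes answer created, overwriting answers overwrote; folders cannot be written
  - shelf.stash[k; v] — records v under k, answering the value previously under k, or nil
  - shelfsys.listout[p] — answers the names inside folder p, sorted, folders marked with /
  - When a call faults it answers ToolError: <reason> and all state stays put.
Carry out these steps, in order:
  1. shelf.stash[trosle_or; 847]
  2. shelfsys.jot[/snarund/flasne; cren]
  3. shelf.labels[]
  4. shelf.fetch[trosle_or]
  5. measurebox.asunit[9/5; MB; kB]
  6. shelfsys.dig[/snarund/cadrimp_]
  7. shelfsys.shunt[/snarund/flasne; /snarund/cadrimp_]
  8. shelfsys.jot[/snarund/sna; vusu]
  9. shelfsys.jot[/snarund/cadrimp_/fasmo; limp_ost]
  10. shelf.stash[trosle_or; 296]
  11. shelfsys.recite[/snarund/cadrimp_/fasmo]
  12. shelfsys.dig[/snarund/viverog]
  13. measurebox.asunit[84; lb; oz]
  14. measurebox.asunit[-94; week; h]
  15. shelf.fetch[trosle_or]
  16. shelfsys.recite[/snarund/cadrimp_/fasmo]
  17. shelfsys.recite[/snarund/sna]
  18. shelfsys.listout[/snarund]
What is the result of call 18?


// 1. shelf.stash(k=trosle_or, v=847) -> 732
// 2. shelfsys.jot(p=/snarund/flasne, c=cren) -> created
// 3. shelf.labels() -> [trosle_or]
// 4. shelf.fetch(k=trosle_or) -> 847
// 5. measurebox.asunit(v=9/5, u_from=MB, u_to=kB) -> 1800
// 6. shelfsys.dig(p=/snarund/cadrimp_) -> ok
// 7. shelfsys.shunt(s=/snarund/flasne, d=/snarund/cadrimp_) -> ToolError: exists
// 8. shelfsys.jot(p=/snarund/sna, c=vusu) -> created
// 9. shelfsys.jot(p=/snarund/cadrimp_/fasmo, c=limp_ost) -> created
// 10. shelf.stash(k=trosle_or, v=296) -> 847
// 11. shelfsys.recite(p=/snarund/cadrimp_/fasmo) -> limp_ost
// 12. shelfsys.dig(p=/snarund/viverog) -> ok
// 13. measurebox.asunit(v=84, u_from=lb, u_to=oz) -> 1344
// 14. measurebox.asunit(v=-94, u_from=week, u_to=h) -> -15792
// 15. shelf.fetch(k=trosle_or) -> 296
// 16. shelfsys.recite(p=/snarund/cadrimp_/fasmo) -> limp_ost
// 17. shelfsys.recite(p=/snarund/sna) -> vusu
// 18. shelfsys.listout(p=/snarund) -> [cadrimp_/, flasne, sna, viverog/]

Answer: [cadrimp_/, flasne, sna, viverog/]


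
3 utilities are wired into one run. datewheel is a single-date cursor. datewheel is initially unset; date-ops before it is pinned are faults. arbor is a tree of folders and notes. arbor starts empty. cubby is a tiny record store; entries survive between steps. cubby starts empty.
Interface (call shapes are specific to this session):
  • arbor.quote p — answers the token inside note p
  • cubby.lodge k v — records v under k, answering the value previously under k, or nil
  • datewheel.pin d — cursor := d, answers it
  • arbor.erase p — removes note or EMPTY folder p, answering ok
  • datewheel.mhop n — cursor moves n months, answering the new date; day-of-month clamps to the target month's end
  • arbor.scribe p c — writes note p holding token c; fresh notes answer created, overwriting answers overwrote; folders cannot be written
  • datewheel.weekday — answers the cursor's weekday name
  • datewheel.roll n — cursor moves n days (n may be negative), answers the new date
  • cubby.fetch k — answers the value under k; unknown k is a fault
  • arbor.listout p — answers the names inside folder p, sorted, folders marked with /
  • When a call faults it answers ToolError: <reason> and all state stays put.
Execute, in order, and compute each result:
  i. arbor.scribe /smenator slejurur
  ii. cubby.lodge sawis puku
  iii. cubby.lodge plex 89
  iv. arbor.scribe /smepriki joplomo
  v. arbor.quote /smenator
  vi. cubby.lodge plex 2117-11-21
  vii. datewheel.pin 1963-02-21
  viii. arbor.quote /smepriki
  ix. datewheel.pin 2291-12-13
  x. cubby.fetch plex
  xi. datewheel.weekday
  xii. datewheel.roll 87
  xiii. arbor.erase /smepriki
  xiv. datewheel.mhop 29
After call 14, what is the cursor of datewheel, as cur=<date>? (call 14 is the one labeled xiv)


# scribe(p=/smenator, c=slejurur) => created
# lodge(k=sawis, v=puku) => nil
# lodge(k=plex, v=89) => nil
# scribe(p=/smepriki, c=joplomo) => created
# quote(p=/smenator) => slejurur
# lodge(k=plex, v=2117-11-21) => 89
# pin(d=1963-02-21) => 1963-02-21
# quote(p=/smepriki) => joplomo
# pin(d=2291-12-13) => 2291-12-13
# fetch(k=plex) => 2117-11-21
# weekday() => Sunday
# roll(n=87) => 2292-03-09
# erase(p=/smepriki) => ok
# mhop(n=29) => 2294-08-09

Answer: cur=2294-08-09


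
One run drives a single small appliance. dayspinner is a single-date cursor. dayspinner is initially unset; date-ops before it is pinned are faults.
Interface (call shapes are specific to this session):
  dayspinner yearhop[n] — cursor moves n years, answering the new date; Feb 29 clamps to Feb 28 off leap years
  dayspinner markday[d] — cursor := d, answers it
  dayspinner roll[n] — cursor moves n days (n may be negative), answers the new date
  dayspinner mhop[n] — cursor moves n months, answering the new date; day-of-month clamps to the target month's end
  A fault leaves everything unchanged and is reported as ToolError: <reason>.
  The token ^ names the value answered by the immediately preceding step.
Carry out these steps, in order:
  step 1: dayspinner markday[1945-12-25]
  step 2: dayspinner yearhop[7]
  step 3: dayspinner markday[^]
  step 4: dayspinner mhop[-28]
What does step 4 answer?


I use dayspinner markday using d=1945-12-25, and get 1945-12-25.
I use dayspinner yearhop using n=7, → 1952-12-25.
I invoke dayspinner markday using d=^, — result: 1952-12-25.
Then dayspinner mhop using n=-28, and get 1950-08-25.

Answer: 1950-08-25


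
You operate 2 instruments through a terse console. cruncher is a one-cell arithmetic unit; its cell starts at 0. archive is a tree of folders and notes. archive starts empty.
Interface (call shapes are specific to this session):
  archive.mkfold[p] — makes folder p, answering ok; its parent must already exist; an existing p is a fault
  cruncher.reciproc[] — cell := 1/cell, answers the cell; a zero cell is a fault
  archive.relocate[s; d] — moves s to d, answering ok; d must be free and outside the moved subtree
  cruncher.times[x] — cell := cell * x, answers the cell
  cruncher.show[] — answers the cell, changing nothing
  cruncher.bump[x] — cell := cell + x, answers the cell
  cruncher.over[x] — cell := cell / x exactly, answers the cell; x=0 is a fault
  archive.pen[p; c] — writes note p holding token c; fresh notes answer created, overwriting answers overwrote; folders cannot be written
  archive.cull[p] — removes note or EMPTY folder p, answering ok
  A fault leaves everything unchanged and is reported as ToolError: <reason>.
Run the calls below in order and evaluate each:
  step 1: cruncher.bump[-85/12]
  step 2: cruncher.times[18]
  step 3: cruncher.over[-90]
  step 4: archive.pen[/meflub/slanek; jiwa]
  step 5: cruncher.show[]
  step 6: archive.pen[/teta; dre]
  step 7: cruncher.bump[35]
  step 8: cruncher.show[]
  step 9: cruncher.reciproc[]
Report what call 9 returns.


-> cruncher.bump(x: -85/12)
<- -85/12
-> cruncher.times(x: 18)
<- -255/2
-> cruncher.over(x: -90)
<- 17/12
-> archive.pen(p: /meflub/slanek, c: jiwa)
<- ToolError: no parent
-> cruncher.show()
<- 17/12
-> archive.pen(p: /teta, c: dre)
<- created
-> cruncher.bump(x: 35)
<- 437/12
-> cruncher.show()
<- 437/12
-> cruncher.reciproc()
<- 12/437

Answer: 12/437


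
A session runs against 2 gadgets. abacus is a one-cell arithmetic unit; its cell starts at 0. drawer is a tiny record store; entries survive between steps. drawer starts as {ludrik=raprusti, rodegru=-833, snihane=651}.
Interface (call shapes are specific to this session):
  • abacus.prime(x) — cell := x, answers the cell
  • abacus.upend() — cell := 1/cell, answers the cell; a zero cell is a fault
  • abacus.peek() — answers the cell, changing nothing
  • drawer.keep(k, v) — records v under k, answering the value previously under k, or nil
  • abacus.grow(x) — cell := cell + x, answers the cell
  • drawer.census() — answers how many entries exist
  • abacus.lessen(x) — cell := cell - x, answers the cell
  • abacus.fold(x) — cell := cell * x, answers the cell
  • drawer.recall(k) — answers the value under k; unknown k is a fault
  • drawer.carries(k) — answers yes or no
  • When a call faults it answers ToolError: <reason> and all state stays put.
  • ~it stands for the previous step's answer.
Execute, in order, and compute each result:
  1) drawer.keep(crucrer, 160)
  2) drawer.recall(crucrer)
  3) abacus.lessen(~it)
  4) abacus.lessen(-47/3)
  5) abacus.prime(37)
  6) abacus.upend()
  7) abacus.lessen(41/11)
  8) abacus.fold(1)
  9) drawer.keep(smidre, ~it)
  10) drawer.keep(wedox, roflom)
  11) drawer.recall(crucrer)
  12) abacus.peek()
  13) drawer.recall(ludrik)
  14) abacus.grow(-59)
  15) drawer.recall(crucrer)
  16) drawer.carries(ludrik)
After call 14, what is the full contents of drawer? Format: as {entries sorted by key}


$ keep crucrer 160
  nil
$ recall crucrer
  160
$ lessen ~it
  -160
$ lessen -47/3
  -433/3
$ prime 37
  37
$ upend
  1/37
$ lessen 41/11
  -1506/407
$ fold 1
  -1506/407
$ keep smidre ~it
  nil
$ keep wedox roflom
  nil
$ recall crucrer
  160
$ peek
  -1506/407
$ recall ludrik
  raprusti
$ grow -59
  -25519/407
$ recall crucrer
  160
$ carries ludrik
  yes

Answer: {crucrer=160, ludrik=raprusti, rodegru=-833, smidre=-1506/407, snihane=651, wedox=roflom}


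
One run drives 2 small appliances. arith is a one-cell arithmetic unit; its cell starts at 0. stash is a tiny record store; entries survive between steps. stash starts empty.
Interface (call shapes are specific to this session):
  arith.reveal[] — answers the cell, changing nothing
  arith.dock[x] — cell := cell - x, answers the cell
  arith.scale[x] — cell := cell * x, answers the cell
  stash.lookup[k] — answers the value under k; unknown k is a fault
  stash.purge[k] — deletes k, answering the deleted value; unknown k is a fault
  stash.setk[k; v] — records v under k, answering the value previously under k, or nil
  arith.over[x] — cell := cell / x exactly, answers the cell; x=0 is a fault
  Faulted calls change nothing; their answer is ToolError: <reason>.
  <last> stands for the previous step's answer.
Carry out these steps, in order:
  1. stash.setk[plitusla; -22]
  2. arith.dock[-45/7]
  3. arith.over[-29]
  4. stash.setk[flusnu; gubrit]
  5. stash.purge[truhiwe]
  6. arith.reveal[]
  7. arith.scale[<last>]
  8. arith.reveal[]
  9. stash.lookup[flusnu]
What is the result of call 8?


# 1. stash.setk(k=plitusla, v=-22) ~> nil
# 2. arith.dock(x=-45/7) ~> 45/7
# 3. arith.over(x=-29) ~> -45/203
# 4. stash.setk(k=flusnu, v=gubrit) ~> nil
# 5. stash.purge(k=truhiwe) ~> ToolError: no such key truhiwe
# 6. arith.reveal() ~> -45/203
# 7. arith.scale(x=<last>) ~> 2025/41209
# 8. arith.reveal() ~> 2025/41209
# 9. stash.lookup(k=flusnu) ~> gubrit

Answer: 2025/41209


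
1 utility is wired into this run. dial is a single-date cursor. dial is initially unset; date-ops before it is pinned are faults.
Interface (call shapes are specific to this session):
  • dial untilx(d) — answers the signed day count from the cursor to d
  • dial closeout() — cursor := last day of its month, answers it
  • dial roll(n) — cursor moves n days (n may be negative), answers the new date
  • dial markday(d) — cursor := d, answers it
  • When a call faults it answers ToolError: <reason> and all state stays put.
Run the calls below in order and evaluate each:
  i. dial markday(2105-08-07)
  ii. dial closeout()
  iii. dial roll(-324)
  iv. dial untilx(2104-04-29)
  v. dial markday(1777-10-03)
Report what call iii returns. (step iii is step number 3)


Answer: 2104-10-11

Derivation:
;; 1. dial markday(d→2105-08-07) : 2105-08-07
;; 2. dial closeout() : 2105-08-31
;; 3. dial roll(n→-324) : 2104-10-11
;; 4. dial untilx(d→2104-04-29) : -165
;; 5. dial markday(d→1777-10-03) : 1777-10-03


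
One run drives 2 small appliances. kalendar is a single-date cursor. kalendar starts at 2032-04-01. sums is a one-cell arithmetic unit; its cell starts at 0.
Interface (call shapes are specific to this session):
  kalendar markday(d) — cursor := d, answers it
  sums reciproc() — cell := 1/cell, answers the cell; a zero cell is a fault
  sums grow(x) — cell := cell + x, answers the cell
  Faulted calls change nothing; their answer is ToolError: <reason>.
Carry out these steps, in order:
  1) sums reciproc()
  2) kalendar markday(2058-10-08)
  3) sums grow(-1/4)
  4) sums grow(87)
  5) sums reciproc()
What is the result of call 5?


Answer: 4/347

Derivation:
! sums reciproc() == ToolError: reciprocal of zero
! kalendar markday(d: 2058-10-08) == 2058-10-08
! sums grow(x: -1/4) == -1/4
! sums grow(x: 87) == 347/4
! sums reciproc() == 4/347


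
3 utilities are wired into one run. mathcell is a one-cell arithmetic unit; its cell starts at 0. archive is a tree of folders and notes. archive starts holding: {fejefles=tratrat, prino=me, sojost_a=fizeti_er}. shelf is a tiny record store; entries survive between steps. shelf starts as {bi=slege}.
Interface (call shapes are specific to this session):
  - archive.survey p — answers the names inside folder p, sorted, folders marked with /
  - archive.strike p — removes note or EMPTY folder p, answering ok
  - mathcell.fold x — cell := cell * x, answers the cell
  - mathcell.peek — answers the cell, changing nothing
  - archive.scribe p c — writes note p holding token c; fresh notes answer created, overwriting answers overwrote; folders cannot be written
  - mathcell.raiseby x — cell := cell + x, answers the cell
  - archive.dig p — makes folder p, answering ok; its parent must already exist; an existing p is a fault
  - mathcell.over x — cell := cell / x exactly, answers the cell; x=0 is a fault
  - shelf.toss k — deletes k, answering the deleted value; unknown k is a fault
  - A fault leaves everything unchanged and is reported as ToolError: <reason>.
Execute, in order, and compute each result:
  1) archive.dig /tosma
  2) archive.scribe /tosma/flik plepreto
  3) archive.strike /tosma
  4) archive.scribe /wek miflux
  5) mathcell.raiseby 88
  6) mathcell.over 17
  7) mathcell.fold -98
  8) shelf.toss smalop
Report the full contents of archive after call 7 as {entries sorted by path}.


CALL dig[/tosma]
RET  ok
CALL scribe[/tosma/flik; plepreto]
RET  created
CALL strike[/tosma]
RET  ToolError: not empty
CALL scribe[/wek; miflux]
RET  created
CALL raiseby[88]
RET  88
CALL over[17]
RET  88/17
CALL fold[-98]
RET  -8624/17
CALL toss[smalop]
RET  ToolError: no such key smalop

Answer: {fejefles=tratrat, prino=me, sojost_a=fizeti_er, tosma/, tosma/flik=plepreto, wek=miflux}


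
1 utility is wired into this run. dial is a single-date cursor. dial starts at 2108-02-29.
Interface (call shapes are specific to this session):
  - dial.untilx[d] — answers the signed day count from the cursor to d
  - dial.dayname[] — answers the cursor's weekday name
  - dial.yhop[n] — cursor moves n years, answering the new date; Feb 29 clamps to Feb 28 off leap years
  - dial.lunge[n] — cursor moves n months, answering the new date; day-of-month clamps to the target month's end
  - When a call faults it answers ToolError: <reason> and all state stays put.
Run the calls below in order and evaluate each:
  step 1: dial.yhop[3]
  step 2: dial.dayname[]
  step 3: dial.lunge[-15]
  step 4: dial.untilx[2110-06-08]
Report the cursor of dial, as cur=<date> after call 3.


Answer: cur=2109-11-28

Derivation:
Next I call yhop on n: 3, → 2111-02-28.
I try dayname(), and get Saturday.
I invoke lunge on n: -15, yielding 2109-11-28.
Using untilx on d: 2110-06-08, giving 192.


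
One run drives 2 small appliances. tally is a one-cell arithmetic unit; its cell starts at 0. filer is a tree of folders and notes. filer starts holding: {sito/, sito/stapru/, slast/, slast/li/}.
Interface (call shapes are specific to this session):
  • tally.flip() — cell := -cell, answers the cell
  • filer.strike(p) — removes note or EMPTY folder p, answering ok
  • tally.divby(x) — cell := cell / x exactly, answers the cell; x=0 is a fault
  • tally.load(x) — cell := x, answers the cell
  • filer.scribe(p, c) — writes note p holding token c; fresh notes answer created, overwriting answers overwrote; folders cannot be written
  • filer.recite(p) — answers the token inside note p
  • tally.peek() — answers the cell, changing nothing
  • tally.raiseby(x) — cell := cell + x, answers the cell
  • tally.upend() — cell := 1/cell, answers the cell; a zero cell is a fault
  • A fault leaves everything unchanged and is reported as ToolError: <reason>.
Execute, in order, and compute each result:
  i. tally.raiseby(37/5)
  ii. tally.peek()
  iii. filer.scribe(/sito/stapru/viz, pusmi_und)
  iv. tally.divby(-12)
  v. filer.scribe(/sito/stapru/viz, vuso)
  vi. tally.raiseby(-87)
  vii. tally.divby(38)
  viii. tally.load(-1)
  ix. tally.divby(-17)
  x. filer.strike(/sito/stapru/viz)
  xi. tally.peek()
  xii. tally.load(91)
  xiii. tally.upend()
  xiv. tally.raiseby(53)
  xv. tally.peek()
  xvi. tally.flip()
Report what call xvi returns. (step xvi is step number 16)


I invoke tally.raiseby with x=37/5, — result: 37/5.
I invoke tally.peek(), which returns 37/5.
I run filer.scribe with p=/sito/stapru/viz, c=pusmi_und, yielding created.
I use tally.divby with x=-12, and observe -37/60.
I use filer.scribe with p=/sito/stapru/viz, c=vuso, yielding overwrote.
Next I call tally.raiseby with x=-87, and get -5257/60.
Now I run tally.divby with x=38, giving -5257/2280.
I use tally.load with x=-1, and get -1.
I call tally.divby with x=-17, — result: 1/17.
Next I call filer.strike with p=/sito/stapru/viz, yielding ok.
I invoke tally.peek(), → 1/17.
I call tally.load with x=91, giving 91.
Invoking tally.upend(), — result: 1/91.
I try tally.raiseby with x=53, which returns 4824/91.
I use tally.peek, and observe 4824/91.
I invoke tally.flip, and see -4824/91.

Answer: -4824/91


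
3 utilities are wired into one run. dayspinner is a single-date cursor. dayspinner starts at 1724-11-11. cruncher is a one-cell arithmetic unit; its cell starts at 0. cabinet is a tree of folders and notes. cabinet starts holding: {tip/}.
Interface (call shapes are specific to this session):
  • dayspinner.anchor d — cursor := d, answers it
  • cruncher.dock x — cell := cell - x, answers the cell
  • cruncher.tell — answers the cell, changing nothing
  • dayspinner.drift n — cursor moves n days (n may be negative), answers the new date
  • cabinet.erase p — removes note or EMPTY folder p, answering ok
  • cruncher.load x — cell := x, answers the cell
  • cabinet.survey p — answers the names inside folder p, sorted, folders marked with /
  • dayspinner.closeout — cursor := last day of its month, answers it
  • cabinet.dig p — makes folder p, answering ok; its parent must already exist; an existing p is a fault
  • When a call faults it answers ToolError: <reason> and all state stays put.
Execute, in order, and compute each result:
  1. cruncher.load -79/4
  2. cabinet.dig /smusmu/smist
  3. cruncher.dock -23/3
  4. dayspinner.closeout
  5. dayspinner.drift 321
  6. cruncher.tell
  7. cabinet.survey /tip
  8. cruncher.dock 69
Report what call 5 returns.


Step: cruncher.load[x→-79/4]
Result: -79/4
Step: cabinet.dig[p→/smusmu/smist]
Result: ToolError: no parent
Step: cruncher.dock[x→-23/3]
Result: -145/12
Step: dayspinner.closeout[]
Result: 1724-11-30
Step: dayspinner.drift[n→321]
Result: 1725-10-17
Step: cruncher.tell[]
Result: -145/12
Step: cabinet.survey[p→/tip]
Result: []
Step: cruncher.dock[x→69]
Result: -973/12

Answer: 1725-10-17


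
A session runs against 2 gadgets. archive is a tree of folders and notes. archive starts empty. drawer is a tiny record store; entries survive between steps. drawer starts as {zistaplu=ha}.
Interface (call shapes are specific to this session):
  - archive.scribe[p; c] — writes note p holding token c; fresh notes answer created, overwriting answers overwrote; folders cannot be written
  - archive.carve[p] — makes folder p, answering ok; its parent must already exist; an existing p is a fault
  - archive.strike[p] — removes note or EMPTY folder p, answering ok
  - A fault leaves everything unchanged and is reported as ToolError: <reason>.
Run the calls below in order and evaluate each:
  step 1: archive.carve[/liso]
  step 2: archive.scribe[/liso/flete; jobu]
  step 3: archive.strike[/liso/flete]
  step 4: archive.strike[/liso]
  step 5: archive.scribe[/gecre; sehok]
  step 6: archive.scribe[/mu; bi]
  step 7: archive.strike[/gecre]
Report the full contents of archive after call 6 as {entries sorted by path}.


Answer: {gecre=sehok, mu=bi}

Derivation:
# archive.carve(p→/liso) == ok
# archive.scribe(p→/liso/flete, c→jobu) == created
# archive.strike(p→/liso/flete) == ok
# archive.strike(p→/liso) == ok
# archive.scribe(p→/gecre, c→sehok) == created
# archive.scribe(p→/mu, c→bi) == created
# archive.strike(p→/gecre) == ok


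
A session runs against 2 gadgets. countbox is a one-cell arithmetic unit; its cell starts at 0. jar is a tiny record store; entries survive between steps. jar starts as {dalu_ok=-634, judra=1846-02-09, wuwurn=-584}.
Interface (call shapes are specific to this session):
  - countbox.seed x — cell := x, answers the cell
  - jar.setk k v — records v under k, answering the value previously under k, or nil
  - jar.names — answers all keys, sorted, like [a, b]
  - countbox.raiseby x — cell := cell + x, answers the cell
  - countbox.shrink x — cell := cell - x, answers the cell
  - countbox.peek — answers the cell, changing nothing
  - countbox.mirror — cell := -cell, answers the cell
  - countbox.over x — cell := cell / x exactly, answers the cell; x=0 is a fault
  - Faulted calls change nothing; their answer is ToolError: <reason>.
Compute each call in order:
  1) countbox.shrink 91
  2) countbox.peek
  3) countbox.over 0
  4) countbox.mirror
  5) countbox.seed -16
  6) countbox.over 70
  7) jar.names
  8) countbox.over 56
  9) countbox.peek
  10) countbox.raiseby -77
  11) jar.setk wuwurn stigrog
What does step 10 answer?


Answer: -18866/245

Derivation:
I run shrink with x: 91, and get -91.
I try peek, and see -91.
I try over with x: 0, → ToolError: division by zero.
Using mirror(), and get 91.
Now I run seed with x: -16, and observe -16.
Using over with x: 70, and observe -8/35.
Then names(), yielding [dalu_ok, judra, wuwurn].
I run over with x: 56, and get -1/245.
I invoke peek: -1/245.
I call raiseby with x: -77, giving -18866/245.
Using setk with k: wuwurn, v: stigrog, yielding -584.


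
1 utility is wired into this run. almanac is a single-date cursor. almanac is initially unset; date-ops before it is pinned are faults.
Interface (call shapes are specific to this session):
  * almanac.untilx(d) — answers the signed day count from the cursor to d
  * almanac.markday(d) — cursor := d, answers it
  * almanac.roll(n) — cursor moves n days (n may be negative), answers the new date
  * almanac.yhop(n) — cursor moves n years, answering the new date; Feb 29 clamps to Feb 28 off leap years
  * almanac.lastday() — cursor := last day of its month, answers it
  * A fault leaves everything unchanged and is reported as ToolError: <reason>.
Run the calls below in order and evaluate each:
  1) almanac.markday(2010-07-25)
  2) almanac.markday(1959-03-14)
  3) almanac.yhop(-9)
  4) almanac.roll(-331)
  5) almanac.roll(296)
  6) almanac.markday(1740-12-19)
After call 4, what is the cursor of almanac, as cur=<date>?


Answer: cur=1949-04-17

Derivation:
Do: markday[d=2010-07-25]
See: 2010-07-25
Do: markday[d=1959-03-14]
See: 1959-03-14
Do: yhop[n=-9]
See: 1950-03-14
Do: roll[n=-331]
See: 1949-04-17
Do: roll[n=296]
See: 1950-02-07
Do: markday[d=1740-12-19]
See: 1740-12-19


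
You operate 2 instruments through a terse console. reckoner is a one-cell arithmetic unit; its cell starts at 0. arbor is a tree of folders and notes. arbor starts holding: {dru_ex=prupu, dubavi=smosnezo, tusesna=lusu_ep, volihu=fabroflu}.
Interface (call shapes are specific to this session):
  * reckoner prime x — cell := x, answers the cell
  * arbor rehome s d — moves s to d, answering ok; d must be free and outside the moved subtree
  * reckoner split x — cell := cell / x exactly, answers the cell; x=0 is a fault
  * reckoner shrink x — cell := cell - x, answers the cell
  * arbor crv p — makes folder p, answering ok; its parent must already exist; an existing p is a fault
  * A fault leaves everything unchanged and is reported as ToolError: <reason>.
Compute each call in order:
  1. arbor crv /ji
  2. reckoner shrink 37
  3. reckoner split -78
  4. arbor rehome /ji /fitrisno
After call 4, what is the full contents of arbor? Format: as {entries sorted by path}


Answer: {dru_ex=prupu, dubavi=smosnezo, fitrisno/, tusesna=lusu_ep, volihu=fabroflu}

Derivation:
Next I call arbor crv(p=/ji), and get ok.
I call reckoner shrink(x=37), which returns -37.
Calling reckoner split(x=-78), and observe 37/78.
Now I run arbor rehome(s=/ji, d=/fitrisno), which returns ok.


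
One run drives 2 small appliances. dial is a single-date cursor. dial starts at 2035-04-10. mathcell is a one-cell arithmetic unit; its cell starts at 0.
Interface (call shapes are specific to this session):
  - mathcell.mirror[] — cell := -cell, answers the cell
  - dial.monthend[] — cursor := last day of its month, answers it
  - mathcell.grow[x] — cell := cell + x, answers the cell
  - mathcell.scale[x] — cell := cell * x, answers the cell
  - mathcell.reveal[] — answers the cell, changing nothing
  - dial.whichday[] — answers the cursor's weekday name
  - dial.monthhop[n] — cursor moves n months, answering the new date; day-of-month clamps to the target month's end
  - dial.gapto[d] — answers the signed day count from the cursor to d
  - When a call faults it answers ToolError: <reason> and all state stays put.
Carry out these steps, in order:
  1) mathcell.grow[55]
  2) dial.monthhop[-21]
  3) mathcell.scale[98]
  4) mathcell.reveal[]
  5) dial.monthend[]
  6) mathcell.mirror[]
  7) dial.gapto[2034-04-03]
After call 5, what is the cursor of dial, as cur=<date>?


Answer: cur=2033-07-31

Derivation:
% mathcell.grow x: 55
[out] 55
% dial.monthhop n: -21
[out] 2033-07-10
% mathcell.scale x: 98
[out] 5390
% mathcell.reveal
[out] 5390
% dial.monthend
[out] 2033-07-31
% mathcell.mirror
[out] -5390
% dial.gapto d: 2034-04-03
[out] 246


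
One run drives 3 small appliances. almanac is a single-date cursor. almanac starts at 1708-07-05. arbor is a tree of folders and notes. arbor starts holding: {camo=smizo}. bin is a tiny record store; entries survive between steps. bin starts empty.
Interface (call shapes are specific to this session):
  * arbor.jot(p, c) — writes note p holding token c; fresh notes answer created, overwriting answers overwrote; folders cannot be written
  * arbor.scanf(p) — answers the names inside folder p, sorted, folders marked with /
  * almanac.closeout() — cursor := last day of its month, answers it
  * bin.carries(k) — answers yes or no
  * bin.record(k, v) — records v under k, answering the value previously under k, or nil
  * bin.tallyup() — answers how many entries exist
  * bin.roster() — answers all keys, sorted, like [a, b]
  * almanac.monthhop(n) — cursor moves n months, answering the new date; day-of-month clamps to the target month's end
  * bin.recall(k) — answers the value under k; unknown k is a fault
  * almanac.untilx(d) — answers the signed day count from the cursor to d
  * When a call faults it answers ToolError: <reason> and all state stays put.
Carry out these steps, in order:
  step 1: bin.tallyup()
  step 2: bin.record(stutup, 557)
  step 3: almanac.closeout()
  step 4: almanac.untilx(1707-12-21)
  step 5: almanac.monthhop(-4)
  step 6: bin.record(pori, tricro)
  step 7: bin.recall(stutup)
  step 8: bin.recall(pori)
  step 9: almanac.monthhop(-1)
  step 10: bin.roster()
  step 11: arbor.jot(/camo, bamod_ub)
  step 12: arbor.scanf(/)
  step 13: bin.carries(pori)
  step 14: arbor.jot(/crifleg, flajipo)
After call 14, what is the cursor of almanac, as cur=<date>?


Answer: cur=1708-02-29

Derivation:
I call tallyup(), → 0.
Next I call record with stutup, 557, yielding nil.
I invoke closeout(), and see 1708-07-31.
I use untilx with 1707-12-21, and see -223.
Invoking monthhop with -4, which returns 1708-03-31.
Next I call record with pori, tricro: nil.
I call recall with stutup, and observe 557.
Invoking recall with pori, and observe tricro.
I invoke monthhop with -1, giving 1708-02-29.
Using roster, and see [pori, stutup].
Calling jot with /camo, bamod_ub, yielding overwrote.
Next I call scanf with /, giving [camo].
I call carries with pori, → yes.
Then jot with /crifleg, flajipo, → created.


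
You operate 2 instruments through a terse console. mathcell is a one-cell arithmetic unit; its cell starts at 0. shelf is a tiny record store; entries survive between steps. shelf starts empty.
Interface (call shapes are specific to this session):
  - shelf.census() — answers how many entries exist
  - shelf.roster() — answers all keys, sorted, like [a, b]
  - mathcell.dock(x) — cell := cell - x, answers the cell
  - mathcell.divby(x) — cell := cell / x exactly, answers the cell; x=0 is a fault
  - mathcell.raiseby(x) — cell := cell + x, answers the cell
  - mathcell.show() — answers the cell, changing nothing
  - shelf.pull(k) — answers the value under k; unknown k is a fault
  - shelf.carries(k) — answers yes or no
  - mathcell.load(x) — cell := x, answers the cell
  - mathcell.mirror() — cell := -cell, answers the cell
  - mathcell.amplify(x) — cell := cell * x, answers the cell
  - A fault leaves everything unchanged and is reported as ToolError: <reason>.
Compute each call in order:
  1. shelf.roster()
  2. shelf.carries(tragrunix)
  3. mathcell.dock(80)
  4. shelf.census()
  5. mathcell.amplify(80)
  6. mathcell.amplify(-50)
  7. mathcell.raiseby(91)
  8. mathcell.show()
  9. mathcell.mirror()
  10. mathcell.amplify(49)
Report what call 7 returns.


Answer: 320091

Derivation:
Step: roster[]
Result: []
Step: carries[tragrunix]
Result: no
Step: dock[80]
Result: -80
Step: census[]
Result: 0
Step: amplify[80]
Result: -6400
Step: amplify[-50]
Result: 320000
Step: raiseby[91]
Result: 320091
Step: show[]
Result: 320091
Step: mirror[]
Result: -320091
Step: amplify[49]
Result: -15684459


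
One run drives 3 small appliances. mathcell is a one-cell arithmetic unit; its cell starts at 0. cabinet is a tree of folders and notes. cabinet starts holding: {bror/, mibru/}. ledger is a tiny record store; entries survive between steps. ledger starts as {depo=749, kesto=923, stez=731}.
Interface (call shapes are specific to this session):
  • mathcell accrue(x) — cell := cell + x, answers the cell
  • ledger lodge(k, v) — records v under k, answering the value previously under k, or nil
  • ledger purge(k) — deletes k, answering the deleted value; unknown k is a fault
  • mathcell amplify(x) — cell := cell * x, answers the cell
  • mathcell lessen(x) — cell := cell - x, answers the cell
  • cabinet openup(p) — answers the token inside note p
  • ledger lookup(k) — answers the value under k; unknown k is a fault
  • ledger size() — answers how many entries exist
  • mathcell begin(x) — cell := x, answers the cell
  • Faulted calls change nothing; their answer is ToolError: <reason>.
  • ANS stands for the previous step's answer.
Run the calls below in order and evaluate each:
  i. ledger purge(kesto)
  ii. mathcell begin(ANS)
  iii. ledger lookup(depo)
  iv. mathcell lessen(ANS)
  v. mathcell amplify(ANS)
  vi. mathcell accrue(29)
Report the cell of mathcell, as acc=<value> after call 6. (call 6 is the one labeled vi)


>>> ledger purge k=kesto
:: 923
>>> mathcell begin x=ANS
:: 923
>>> ledger lookup k=depo
:: 749
>>> mathcell lessen x=ANS
:: 174
>>> mathcell amplify x=ANS
:: 30276
>>> mathcell accrue x=29
:: 30305

Answer: acc=30305


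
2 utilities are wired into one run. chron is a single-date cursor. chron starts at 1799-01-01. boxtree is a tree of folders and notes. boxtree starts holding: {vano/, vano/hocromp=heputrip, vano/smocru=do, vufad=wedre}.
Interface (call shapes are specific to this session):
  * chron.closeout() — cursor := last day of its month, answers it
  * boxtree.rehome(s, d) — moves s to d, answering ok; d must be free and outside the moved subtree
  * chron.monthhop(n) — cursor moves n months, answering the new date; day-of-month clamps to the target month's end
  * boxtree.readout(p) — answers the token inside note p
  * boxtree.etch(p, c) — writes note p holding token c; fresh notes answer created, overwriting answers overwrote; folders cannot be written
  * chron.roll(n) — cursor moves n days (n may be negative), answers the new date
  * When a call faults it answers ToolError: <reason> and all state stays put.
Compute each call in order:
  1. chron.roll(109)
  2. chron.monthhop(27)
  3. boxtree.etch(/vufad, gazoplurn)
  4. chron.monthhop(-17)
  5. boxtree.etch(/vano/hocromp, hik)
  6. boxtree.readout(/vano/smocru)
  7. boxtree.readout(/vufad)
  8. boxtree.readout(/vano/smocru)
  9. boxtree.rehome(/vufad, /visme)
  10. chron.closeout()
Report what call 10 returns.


Next I call roll using n: 109, and get 1799-04-20.
I run monthhop using n: 27, which returns 1801-07-20.
I use etch using p: /vufad, c: gazoplurn, and observe overwrote.
I try monthhop using n: -17, → 1800-02-20.
Invoking etch using p: /vano/hocromp, c: hik, yielding overwrote.
Next I call readout using p: /vano/smocru, yielding do.
I invoke readout using p: /vufad, → gazoplurn.
I invoke readout using p: /vano/smocru, yielding do.
Calling rehome using s: /vufad, d: /visme: ok.
Using closeout(), and see 1800-02-28.

Answer: 1800-02-28


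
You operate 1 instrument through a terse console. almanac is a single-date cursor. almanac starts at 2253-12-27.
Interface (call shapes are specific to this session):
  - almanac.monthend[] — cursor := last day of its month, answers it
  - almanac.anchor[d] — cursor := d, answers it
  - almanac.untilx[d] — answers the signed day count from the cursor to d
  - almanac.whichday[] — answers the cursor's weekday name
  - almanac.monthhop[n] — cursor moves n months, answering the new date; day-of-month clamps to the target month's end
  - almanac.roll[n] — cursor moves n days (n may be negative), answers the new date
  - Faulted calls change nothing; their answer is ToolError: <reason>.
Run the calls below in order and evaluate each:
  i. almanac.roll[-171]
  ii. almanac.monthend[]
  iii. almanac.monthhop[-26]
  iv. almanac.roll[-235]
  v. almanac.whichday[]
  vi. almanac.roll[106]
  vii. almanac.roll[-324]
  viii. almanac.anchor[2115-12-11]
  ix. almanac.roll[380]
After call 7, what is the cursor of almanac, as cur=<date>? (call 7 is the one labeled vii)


Using almanac.roll passing n→-171, and see 2253-07-09.
I run almanac.monthend, and get 2253-07-31.
I call almanac.monthhop passing n→-26, — result: 2251-05-31.
I invoke almanac.roll passing n→-235, yielding 2250-10-08.
I call almanac.whichday, giving Tuesday.
Using almanac.roll passing n→106, and get 2251-01-22.
I invoke almanac.roll passing n→-324, and get 2250-03-04.
Using almanac.anchor passing d→2115-12-11: 2115-12-11.
I invoke almanac.roll passing n→380: 2116-12-25.

Answer: cur=2250-03-04


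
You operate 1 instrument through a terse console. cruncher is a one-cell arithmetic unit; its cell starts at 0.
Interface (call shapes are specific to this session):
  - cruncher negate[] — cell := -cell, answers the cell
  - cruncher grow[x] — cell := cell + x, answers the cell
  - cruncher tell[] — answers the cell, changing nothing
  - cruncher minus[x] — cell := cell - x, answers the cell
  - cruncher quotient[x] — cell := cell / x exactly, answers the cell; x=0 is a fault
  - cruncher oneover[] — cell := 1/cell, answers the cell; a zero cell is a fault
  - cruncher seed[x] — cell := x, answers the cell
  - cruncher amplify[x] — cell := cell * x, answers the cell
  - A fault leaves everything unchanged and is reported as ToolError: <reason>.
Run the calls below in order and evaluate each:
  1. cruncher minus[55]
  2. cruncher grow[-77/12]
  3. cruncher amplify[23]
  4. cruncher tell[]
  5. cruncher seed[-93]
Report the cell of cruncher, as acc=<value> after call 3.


Answer: acc=-16951/12

Derivation:
I invoke cruncher minus using x=55, and get -55.
Next I call cruncher grow using x=-77/12, giving -737/12.
Next I call cruncher amplify using x=23, yielding -16951/12.
Next I call cruncher tell(): -16951/12.
Now I run cruncher seed using x=-93, → -93.


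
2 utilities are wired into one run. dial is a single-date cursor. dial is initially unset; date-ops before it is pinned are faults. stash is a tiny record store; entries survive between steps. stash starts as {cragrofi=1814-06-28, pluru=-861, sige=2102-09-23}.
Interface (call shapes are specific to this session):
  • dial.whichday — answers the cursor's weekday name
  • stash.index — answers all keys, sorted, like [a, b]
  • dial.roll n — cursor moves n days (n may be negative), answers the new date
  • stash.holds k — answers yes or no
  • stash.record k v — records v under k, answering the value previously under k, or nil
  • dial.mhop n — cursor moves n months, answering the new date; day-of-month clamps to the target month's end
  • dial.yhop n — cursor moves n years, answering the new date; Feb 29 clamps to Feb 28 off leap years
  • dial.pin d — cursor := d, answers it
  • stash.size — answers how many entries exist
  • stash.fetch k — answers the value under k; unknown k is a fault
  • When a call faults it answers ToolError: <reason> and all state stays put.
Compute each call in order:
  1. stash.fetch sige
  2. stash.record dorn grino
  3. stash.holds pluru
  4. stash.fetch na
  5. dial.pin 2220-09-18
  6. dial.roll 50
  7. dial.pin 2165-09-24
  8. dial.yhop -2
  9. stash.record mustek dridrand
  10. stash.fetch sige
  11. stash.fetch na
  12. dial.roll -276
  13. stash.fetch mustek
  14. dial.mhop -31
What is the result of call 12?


Answer: 2162-12-22

Derivation:
CALL stash.fetch[k=sige]
RET  2102-09-23
CALL stash.record[k=dorn; v=grino]
RET  nil
CALL stash.holds[k=pluru]
RET  yes
CALL stash.fetch[k=na]
RET  ToolError: no such key na
CALL dial.pin[d=2220-09-18]
RET  2220-09-18
CALL dial.roll[n=50]
RET  2220-11-07
CALL dial.pin[d=2165-09-24]
RET  2165-09-24
CALL dial.yhop[n=-2]
RET  2163-09-24
CALL stash.record[k=mustek; v=dridrand]
RET  nil
CALL stash.fetch[k=sige]
RET  2102-09-23
CALL stash.fetch[k=na]
RET  ToolError: no such key na
CALL dial.roll[n=-276]
RET  2162-12-22
CALL stash.fetch[k=mustek]
RET  dridrand
CALL dial.mhop[n=-31]
RET  2160-05-22


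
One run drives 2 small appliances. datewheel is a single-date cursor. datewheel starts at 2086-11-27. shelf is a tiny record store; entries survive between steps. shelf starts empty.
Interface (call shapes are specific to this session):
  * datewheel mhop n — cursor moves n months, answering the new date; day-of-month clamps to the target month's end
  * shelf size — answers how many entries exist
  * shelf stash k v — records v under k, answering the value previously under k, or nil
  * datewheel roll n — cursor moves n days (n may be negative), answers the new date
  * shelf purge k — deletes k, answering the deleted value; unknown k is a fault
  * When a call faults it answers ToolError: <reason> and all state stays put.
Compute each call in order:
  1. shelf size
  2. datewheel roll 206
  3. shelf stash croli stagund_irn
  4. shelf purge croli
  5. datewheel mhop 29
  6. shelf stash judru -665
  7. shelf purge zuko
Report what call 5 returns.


# 1. shelf size() -> 0
# 2. datewheel roll(n=206) -> 2087-06-21
# 3. shelf stash(k=croli, v=stagund_irn) -> nil
# 4. shelf purge(k=croli) -> stagund_irn
# 5. datewheel mhop(n=29) -> 2089-11-21
# 6. shelf stash(k=judru, v=-665) -> nil
# 7. shelf purge(k=zuko) -> ToolError: no such key zuko

Answer: 2089-11-21
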